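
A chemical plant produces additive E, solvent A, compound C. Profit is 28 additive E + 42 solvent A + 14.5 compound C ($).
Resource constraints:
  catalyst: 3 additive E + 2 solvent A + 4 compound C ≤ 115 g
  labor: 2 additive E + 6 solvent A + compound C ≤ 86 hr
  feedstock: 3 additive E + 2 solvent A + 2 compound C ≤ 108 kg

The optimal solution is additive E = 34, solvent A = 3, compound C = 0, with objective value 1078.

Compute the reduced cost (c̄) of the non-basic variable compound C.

-2.5

Check each constraint at x*: catalyst 108/115 (slack 7); labor 86/86 (tight); feedstock 108/108 (tight).
Slack constraints have shadow price 0 (complementary slackness).
From A_Bᵀ y = c: 2·y_labor + 3·y_feedstock = 28; 6·y_labor + 2·y_feedstock = 42.
This yields shadow prices y_labor = 5, y_feedstock = 6.
Reduced cost of compound C: c₃ − yᵀa₃ = 14.5 − (5·1 + 6·2) = 14.5 − 17 = -2.5.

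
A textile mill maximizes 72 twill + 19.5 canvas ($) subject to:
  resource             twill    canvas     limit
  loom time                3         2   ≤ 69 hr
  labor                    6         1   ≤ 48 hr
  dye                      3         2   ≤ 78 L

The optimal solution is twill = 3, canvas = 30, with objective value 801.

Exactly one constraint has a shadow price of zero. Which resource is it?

dye

loom time: 69/69 (binding)
labor: 48/48 (binding)
dye: 69/78 (slack 9)
By complementary slackness, a constraint with positive slack has shadow price 0 → dye.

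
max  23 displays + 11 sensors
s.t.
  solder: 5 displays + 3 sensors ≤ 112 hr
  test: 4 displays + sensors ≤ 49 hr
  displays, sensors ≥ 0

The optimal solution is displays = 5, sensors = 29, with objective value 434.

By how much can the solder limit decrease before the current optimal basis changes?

Binding constraints: solder, test. The basis is B = [[5,3],[4,1]] with det -7.
Per unit decrease in solder, x* moves by d = (0.1429, -0.5714).
The basis stays optimal until sensors reaches 0; allowable decrease = 50.75 hr.

50.75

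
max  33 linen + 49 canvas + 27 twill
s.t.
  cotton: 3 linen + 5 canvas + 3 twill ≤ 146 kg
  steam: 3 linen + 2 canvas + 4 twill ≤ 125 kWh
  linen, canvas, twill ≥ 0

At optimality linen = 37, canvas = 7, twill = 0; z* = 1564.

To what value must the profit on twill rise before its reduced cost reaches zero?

35

Both cotton and steam are binding at x*.
Dual feasibility on the basic columns requires 3·y_cotton + 3·y_steam = 33, 5·y_cotton + 2·y_steam = 49.
This yields shadow prices y_cotton = 9, y_steam = 2.
twill enters the basis when its profit ≥ yᵀa₃ = 9·3 + 2·4 = 35.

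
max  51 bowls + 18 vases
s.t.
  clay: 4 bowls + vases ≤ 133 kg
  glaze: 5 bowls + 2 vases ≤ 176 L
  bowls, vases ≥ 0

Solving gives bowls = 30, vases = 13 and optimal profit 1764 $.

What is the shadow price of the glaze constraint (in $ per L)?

Both clay and glaze are binding at x*.
Dual feasibility on the basic columns requires 4·y_clay + 5·y_glaze = 51, 1·y_clay + 2·y_glaze = 18.
→ y_clay = 4 and y_glaze = 7.
Shadow price of glaze = 7.

7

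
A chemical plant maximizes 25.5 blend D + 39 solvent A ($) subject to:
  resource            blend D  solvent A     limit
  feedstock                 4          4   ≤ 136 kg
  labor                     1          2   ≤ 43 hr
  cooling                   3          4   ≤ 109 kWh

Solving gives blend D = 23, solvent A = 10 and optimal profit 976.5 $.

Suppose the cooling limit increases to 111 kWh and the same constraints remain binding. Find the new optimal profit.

Binding: labor and cooling. Non-binding: feedstock (4 unused).
Slack constraints have shadow price 0 (complementary slackness).
The binding rows give the dual system: 1·y_labor + 3·y_cooling = 25.5 and 2·y_labor + 4·y_cooling = 39.
This yields shadow prices y_labor = 7.5, y_cooling = 6.
Δz = y_cooling·Δb = 6 × (2) = 12, so new z* = 976.5 + 12 = 988.5.

988.5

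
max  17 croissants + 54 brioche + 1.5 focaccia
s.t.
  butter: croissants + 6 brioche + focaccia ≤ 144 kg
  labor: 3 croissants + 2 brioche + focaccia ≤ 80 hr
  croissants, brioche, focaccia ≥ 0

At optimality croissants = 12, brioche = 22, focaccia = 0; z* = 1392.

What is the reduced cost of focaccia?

Check each constraint at x*: butter 144/144 (tight); labor 80/80 (tight).
The binding rows give the dual system: 1·y_butter + 3·y_labor = 17 and 6·y_butter + 2·y_labor = 54.
→ y_butter = 8 and y_labor = 3.
Reduced cost of focaccia: c₃ − yᵀa₃ = 1.5 − (8·1 + 3·1) = 1.5 − 11 = -9.5.

-9.5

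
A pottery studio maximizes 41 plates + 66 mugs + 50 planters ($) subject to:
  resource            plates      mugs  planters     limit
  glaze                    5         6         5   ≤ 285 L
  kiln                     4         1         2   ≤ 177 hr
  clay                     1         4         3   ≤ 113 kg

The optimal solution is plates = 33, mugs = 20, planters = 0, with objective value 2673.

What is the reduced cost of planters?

-3

At the optimum: glaze uses 285 of 285 (binding); kiln uses 152 of 177 (slack = 25); clay uses 113 of 113 (binding).
Since kiln is not tight, its dual is 0.
Dual feasibility on the basic columns requires 5·y_glaze + 1·y_clay = 41, 6·y_glaze + 4·y_clay = 66.
Solving: y_glaze = 7, y_clay = 6.
Reduced cost of planters: c₃ − yᵀa₃ = 50 − (7·5 + 6·3) = 50 − 53 = -3.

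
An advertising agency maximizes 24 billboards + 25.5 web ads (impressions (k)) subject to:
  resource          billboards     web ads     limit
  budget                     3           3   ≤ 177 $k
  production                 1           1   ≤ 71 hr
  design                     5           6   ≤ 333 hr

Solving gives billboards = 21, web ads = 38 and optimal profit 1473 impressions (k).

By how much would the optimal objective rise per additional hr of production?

0

Check each constraint at x*: budget 177/177 (tight); production 59/71 (slack 12); design 333/333 (tight).
By complementary slackness, y = 0 for the non-binding constraint.
Dual feasibility on the basic columns requires 3·y_budget + 5·y_design = 24, 3·y_budget + 6·y_design = 25.5.
This yields shadow prices y_budget = 5.5, y_design = 1.5.
Shadow price of production = 0.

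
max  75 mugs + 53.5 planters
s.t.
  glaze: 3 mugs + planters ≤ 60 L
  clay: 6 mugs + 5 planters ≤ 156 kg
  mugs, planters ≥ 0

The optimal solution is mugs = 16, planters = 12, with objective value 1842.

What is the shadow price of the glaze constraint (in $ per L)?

At the optimum: glaze uses 60 of 60 (binding); clay uses 156 of 156 (binding).
The binding rows give the dual system: 3·y_glaze + 6·y_clay = 75 and 1·y_glaze + 5·y_clay = 53.5.
→ y_glaze = 6 and y_clay = 9.5.
Shadow price of glaze = 6.

6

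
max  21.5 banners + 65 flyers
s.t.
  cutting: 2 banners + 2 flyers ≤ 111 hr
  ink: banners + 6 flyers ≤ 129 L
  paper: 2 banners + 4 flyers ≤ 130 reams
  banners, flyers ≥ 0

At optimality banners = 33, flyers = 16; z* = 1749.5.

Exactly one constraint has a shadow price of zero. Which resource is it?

cutting: 98/111 (slack 13)
ink: 129/129 (binding)
paper: 130/130 (binding)
By complementary slackness, a constraint with positive slack has shadow price 0 → cutting.

cutting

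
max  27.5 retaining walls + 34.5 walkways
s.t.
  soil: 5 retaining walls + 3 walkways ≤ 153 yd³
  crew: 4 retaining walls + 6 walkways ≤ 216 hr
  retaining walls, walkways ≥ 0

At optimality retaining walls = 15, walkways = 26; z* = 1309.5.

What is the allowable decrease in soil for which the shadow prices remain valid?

45

Binding constraints: soil, crew. The basis is B = [[5,3],[4,6]] with det 18.
Per unit decrease in soil, x* moves by d = (-0.3333, 0.2222).
The basis stays optimal until retaining walls reaches 0; allowable decrease = 45 yd³.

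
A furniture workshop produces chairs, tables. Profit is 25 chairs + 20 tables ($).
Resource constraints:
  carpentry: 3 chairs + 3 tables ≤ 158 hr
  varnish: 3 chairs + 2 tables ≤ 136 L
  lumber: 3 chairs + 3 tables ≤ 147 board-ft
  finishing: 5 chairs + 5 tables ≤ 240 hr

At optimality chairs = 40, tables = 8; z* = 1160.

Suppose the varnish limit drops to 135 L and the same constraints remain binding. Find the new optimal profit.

Check each constraint at x*: carpentry 144/158 (slack 14); varnish 136/136 (tight); lumber 144/147 (slack 3); finishing 240/240 (tight).
Since carpentry, lumber are not tight, their duals are 0.
The binding rows give the dual system: 3·y_varnish + 5·y_finishing = 25 and 2·y_varnish + 5·y_finishing = 20.
Solving: y_varnish = 5, y_finishing = 2.
Δz = y_varnish·Δb = 5 × (-1) = -5, so new z* = 1160 − 5 = 1155.

1155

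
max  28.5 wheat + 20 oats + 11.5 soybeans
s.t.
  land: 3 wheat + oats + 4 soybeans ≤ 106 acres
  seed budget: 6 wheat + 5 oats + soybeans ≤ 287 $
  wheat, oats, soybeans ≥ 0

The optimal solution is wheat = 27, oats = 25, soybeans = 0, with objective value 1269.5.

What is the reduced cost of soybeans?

-2

At the optimum: land uses 106 of 106 (binding); seed budget uses 287 of 287 (binding).
The binding rows give the dual system: 3·y_land + 6·y_seed budget = 28.5 and 1·y_land + 5·y_seed budget = 20.
Solving: y_land = 2.5, y_seed budget = 3.5.
Reduced cost of soybeans: c₃ − yᵀa₃ = 11.5 − (2.5·4 + 3.5·1) = 11.5 − 13.5 = -2.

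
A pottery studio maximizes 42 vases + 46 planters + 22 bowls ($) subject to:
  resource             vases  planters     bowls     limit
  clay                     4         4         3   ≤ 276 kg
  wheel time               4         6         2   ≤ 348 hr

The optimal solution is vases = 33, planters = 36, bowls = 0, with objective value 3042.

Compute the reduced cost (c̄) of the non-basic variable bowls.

-7.5

Check each constraint at x*: clay 276/276 (tight); wheel time 348/348 (tight).
From A_Bᵀ y = c: 4·y_clay + 4·y_wheel time = 42; 4·y_clay + 6·y_wheel time = 46.
Solving: y_clay = 8.5, y_wheel time = 2.
Reduced cost of bowls: c₃ − yᵀa₃ = 22 − (8.5·3 + 2·2) = 22 − 29.5 = -7.5.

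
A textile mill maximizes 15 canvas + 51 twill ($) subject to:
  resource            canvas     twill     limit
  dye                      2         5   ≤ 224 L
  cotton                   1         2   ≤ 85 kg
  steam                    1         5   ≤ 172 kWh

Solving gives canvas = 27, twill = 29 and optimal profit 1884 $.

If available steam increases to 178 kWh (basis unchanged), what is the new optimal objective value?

1926

Binding: cotton and steam. Non-binding: dye (25 unused).
Slack constraints have shadow price 0 (complementary slackness).
The binding rows give the dual system: 1·y_cotton + 1·y_steam = 15 and 2·y_cotton + 5·y_steam = 51.
Solving: y_cotton = 8, y_steam = 7.
Δz = y_steam·Δb = 7 × (6) = 42, so new z* = 1884 + 42 = 1926.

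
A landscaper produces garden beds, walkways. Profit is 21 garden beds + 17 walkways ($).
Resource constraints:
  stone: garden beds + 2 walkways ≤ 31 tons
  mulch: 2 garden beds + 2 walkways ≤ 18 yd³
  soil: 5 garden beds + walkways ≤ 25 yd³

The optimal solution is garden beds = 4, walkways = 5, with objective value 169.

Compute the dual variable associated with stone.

At the optimum: stone uses 14 of 31 (slack = 17); mulch uses 18 of 18 (binding); soil uses 25 of 25 (binding).
Since stone is not tight, its dual is 0.
Dual feasibility on the basic columns requires 2·y_mulch + 5·y_soil = 21, 2·y_mulch + 1·y_soil = 17.
This yields shadow prices y_mulch = 8, y_soil = 1.
Shadow price of stone = 0.

0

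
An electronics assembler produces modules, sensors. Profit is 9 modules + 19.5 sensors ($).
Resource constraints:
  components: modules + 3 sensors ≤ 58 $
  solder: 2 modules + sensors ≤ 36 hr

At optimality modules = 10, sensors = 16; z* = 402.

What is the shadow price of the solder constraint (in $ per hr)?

1.5

Both components and solder are binding at x*.
Dual feasibility on the basic columns requires 1·y_components + 2·y_solder = 9, 3·y_components + 1·y_solder = 19.5.
Solving: y_components = 6, y_solder = 1.5.
Shadow price of solder = 1.5.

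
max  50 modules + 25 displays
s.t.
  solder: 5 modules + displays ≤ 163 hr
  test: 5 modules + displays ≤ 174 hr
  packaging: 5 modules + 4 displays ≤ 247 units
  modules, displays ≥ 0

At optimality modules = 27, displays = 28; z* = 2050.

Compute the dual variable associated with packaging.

Binding: solder and packaging. Non-binding: test (11 unused).
Since test is not tight, its dual is 0.
Dual feasibility on the basic columns requires 5·y_solder + 5·y_packaging = 50, 1·y_solder + 4·y_packaging = 25.
Solving: y_solder = 5, y_packaging = 5.
Shadow price of packaging = 5.

5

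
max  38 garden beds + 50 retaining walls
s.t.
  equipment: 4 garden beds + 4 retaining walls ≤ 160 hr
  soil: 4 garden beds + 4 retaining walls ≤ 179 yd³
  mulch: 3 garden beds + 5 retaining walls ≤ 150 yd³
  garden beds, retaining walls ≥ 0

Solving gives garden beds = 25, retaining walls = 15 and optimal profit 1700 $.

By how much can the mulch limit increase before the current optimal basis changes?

50

Binding constraints: equipment, mulch. The basis is B = [[4,4],[3,5]] with det 8.
Per unit increase in mulch, x* moves by d = (-0.5, 0.5).
The basis stays optimal until garden beds reaches 0; allowable increase = 50 yd³.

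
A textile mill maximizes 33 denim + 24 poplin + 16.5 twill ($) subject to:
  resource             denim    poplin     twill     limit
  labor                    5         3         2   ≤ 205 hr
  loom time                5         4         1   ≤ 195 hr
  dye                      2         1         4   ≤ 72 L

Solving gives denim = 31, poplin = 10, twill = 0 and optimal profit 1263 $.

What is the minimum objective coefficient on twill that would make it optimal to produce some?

Binding: loom time and dye. Non-binding: labor (20 unused).
By complementary slackness, y = 0 for the non-binding constraint.
From A_Bᵀ y = c: 5·y_loom time + 2·y_dye = 33; 4·y_loom time + 1·y_dye = 24.
Solving: y_loom time = 5, y_dye = 4.
twill enters the basis when its profit ≥ yᵀa₃ = 5·1 + 4·4 = 21.

21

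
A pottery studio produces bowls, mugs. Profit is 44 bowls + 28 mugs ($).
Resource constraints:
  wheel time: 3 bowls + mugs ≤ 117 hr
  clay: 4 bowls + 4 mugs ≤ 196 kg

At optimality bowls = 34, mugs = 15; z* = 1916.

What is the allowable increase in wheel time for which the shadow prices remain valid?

30

Binding constraints: wheel time, clay. The basis is B = [[3,1],[4,4]] with det 8.
Per unit increase in wheel time, x* moves by d = (0.5, -0.5).
The basis stays optimal until mugs reaches 0; allowable increase = 30 hr.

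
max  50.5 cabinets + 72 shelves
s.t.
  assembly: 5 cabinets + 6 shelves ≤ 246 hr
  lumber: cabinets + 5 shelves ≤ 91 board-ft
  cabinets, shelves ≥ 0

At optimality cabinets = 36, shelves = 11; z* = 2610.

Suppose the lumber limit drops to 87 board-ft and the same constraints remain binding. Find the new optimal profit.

2598

Both assembly and lumber are binding at x*.
Dual feasibility on the basic columns requires 5·y_assembly + 1·y_lumber = 50.5, 6·y_assembly + 5·y_lumber = 72.
Solving: y_assembly = 9.5, y_lumber = 3.
Δz = y_lumber·Δb = 3 × (-4) = -12, so new z* = 2610 − 12 = 2598.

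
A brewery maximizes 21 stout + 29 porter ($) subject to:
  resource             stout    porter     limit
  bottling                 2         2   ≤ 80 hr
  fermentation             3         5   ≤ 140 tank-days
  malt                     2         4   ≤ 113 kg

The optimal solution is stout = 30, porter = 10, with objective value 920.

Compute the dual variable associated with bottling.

4.5

Binding: bottling and fermentation. Non-binding: malt (13 unused).
Since malt is not tight, its dual is 0.
The binding rows give the dual system: 2·y_bottling + 3·y_fermentation = 21 and 2·y_bottling + 5·y_fermentation = 29.
→ y_bottling = 4.5 and y_fermentation = 4.
Shadow price of bottling = 4.5.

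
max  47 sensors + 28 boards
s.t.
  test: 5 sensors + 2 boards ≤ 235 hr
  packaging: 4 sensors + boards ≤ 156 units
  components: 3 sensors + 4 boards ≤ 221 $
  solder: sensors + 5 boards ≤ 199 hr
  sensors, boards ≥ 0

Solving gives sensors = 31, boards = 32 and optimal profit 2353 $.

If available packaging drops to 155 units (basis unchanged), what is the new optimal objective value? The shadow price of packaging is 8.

2345

Δb = -1, so new z* = 2353 + (8)·(-1) = 2353 − 8 = 2345.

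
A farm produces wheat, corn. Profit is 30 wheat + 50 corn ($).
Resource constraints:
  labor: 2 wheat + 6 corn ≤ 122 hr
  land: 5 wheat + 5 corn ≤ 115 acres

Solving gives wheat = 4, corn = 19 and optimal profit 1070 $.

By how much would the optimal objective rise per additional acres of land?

Check each constraint at x*: labor 122/122 (tight); land 115/115 (tight).
The binding rows give the dual system: 2·y_labor + 5·y_land = 30 and 6·y_labor + 5·y_land = 50.
→ y_labor = 5 and y_land = 4.
Shadow price of land = 4.

4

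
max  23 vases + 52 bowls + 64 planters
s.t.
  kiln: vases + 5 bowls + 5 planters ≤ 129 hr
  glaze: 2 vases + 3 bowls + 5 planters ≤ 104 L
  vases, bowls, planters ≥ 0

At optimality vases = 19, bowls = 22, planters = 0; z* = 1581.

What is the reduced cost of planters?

Check each constraint at x*: kiln 129/129 (tight); glaze 104/104 (tight).
Dual feasibility on the basic columns requires 1·y_kiln + 2·y_glaze = 23, 5·y_kiln + 3·y_glaze = 52.
Solving: y_kiln = 5, y_glaze = 9.
Reduced cost of planters: c₃ − yᵀa₃ = 64 − (5·5 + 9·5) = 64 − 70 = -6.

-6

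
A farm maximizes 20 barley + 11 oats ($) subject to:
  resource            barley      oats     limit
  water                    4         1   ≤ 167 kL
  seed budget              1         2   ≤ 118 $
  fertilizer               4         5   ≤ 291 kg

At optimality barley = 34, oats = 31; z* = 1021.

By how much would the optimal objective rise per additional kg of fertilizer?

1.5

At the optimum: water uses 167 of 167 (binding); seed budget uses 96 of 118 (slack = 22); fertilizer uses 291 of 291 (binding).
By complementary slackness, y = 0 for the non-binding constraint.
The binding rows give the dual system: 4·y_water + 4·y_fertilizer = 20 and 1·y_water + 5·y_fertilizer = 11.
→ y_water = 3.5 and y_fertilizer = 1.5.
Shadow price of fertilizer = 1.5.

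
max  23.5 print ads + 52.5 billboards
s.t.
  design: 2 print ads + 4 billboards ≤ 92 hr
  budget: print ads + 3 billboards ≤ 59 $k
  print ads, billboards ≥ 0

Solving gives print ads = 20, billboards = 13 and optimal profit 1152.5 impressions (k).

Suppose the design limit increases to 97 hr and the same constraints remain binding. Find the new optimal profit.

Check each constraint at x*: design 92/92 (tight); budget 59/59 (tight).
The binding rows give the dual system: 2·y_design + 1·y_budget = 23.5 and 4·y_design + 3·y_budget = 52.5.
→ y_design = 9 and y_budget = 5.5.
Δz = y_design·Δb = 9 × (5) = 45, so new z* = 1152.5 + 45 = 1197.5.

1197.5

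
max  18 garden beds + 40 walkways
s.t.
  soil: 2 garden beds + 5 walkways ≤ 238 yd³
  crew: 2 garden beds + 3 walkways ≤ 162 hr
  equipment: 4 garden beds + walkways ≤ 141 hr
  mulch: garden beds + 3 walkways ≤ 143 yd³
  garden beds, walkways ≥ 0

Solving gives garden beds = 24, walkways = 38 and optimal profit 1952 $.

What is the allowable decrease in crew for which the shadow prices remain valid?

19.2

Binding constraints: soil, crew. The basis is B = [[2,5],[2,3]] with det -4.
Per unit decrease in crew, x* moves by d = (-1.25, 0.5).
The basis stays optimal until garden beds reaches 0; allowable decrease = 19.2 hr.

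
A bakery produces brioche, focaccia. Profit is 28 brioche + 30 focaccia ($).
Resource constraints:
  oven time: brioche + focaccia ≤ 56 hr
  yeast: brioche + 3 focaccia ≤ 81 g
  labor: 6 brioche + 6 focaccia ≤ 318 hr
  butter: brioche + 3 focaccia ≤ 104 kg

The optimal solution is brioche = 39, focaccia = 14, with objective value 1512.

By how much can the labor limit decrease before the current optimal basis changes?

156

Binding constraints: yeast, labor. The basis is B = [[1,3],[6,6]] with det -12.
Per unit decrease in labor, x* moves by d = (-0.25, 0.0833).
The basis stays optimal until brioche reaches 0; allowable decrease = 156 hr.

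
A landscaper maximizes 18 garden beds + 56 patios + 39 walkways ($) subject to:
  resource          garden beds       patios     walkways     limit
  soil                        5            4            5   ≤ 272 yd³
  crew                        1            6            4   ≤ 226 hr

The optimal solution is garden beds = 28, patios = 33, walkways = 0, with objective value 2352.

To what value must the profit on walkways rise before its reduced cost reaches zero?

42

Check each constraint at x*: soil 272/272 (tight); crew 226/226 (tight).
The binding rows give the dual system: 5·y_soil + 1·y_crew = 18 and 4·y_soil + 6·y_crew = 56.
→ y_soil = 2 and y_crew = 8.
walkways enters the basis when its profit ≥ yᵀa₃ = 2·5 + 8·4 = 42.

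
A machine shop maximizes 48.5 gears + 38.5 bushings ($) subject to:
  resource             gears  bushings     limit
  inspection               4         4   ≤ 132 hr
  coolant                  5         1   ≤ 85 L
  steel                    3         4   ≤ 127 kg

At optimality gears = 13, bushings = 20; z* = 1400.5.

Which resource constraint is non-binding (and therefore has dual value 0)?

inspection: 132/132 (binding)
coolant: 85/85 (binding)
steel: 119/127 (slack 8)
By complementary slackness, a constraint with positive slack has shadow price 0 → steel.

steel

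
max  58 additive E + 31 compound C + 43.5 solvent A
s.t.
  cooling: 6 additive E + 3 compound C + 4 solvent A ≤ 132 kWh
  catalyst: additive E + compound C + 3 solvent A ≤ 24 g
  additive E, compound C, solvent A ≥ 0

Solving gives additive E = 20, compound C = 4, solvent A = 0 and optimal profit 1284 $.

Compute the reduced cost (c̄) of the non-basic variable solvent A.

-4.5

Check each constraint at x*: cooling 132/132 (tight); catalyst 24/24 (tight).
Dual feasibility on the basic columns requires 6·y_cooling + 1·y_catalyst = 58, 3·y_cooling + 1·y_catalyst = 31.
Solving: y_cooling = 9, y_catalyst = 4.
Reduced cost of solvent A: c₃ − yᵀa₃ = 43.5 − (9·4 + 4·3) = 43.5 − 48 = -4.5.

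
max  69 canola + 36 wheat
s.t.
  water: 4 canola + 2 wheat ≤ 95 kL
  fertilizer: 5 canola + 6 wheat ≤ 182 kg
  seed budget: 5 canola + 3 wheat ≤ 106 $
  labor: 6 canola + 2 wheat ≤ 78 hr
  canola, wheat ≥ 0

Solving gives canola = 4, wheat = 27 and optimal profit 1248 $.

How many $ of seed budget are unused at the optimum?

5

seed budget used = 5·4 + 3·27 = 101; slack = 106 − 101 = 5.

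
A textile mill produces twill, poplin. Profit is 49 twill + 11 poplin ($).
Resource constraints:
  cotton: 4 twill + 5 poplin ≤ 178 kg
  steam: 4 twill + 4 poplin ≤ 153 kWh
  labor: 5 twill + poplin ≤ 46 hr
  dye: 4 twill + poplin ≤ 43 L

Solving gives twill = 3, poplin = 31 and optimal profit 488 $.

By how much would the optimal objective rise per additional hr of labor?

5

At the optimum: cotton uses 167 of 178 (slack = 11); steam uses 136 of 153 (slack = 17); labor uses 46 of 46 (binding); dye uses 43 of 43 (binding).
By complementary slackness, y = 0 for the non-binding constraints.
From A_Bᵀ y = c: 5·y_labor + 4·y_dye = 49; 1·y_labor + 1·y_dye = 11.
→ y_labor = 5 and y_dye = 6.
Shadow price of labor = 5.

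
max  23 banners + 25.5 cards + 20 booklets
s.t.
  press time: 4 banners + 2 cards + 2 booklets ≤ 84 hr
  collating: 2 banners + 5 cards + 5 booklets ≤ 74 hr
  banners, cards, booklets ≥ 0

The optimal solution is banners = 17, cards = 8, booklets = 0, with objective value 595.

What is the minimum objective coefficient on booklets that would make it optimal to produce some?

Check each constraint at x*: press time 84/84 (tight); collating 74/74 (tight).
Dual feasibility on the basic columns requires 4·y_press time + 2·y_collating = 23, 2·y_press time + 5·y_collating = 25.5.
This yields shadow prices y_press time = 4, y_collating = 3.5.
booklets enters the basis when its profit ≥ yᵀa₃ = 4·2 + 3.5·5 = 25.5.

25.5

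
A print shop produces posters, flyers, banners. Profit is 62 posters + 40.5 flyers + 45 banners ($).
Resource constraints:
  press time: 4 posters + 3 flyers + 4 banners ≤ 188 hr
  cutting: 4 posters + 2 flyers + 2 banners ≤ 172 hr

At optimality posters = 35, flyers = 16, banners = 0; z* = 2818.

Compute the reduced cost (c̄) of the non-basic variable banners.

Check each constraint at x*: press time 188/188 (tight); cutting 172/172 (tight).
Dual feasibility on the basic columns requires 4·y_press time + 4·y_cutting = 62, 3·y_press time + 2·y_cutting = 40.5.
→ y_press time = 9.5 and y_cutting = 6.
Reduced cost of banners: c₃ − yᵀa₃ = 45 − (9.5·4 + 6·2) = 45 − 50 = -5.

-5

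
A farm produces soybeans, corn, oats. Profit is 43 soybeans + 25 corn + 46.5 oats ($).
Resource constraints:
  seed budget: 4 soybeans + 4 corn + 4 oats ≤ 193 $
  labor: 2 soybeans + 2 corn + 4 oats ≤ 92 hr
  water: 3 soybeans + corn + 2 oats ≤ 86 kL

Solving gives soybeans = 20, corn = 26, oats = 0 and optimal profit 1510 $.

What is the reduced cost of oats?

-3.5

Check each constraint at x*: seed budget 184/193 (slack 9); labor 92/92 (tight); water 86/86 (tight).
Since seed budget is not tight, its dual is 0.
From A_Bᵀ y = c: 2·y_labor + 3·y_water = 43; 2·y_labor + 1·y_water = 25.
This yields shadow prices y_labor = 8, y_water = 9.
Reduced cost of oats: c₃ − yᵀa₃ = 46.5 − (8·4 + 9·2) = 46.5 − 50 = -3.5.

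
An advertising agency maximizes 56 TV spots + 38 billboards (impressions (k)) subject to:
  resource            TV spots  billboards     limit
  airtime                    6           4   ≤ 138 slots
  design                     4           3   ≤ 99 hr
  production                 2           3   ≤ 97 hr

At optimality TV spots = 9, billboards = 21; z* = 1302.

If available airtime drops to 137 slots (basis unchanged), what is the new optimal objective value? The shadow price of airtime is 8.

1294

Δb = -1, so new z* = 1302 + (8)·(-1) = 1302 − 8 = 1294.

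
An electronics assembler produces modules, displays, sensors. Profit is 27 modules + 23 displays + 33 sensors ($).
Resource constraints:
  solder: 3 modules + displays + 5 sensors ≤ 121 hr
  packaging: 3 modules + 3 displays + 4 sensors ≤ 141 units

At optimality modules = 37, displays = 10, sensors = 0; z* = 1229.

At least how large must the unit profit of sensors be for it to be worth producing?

At the optimum: solder uses 121 of 121 (binding); packaging uses 141 of 141 (binding).
From A_Bᵀ y = c: 3·y_solder + 3·y_packaging = 27; 1·y_solder + 3·y_packaging = 23.
This yields shadow prices y_solder = 2, y_packaging = 7.
sensors enters the basis when its profit ≥ yᵀa₃ = 2·5 + 7·4 = 38.

38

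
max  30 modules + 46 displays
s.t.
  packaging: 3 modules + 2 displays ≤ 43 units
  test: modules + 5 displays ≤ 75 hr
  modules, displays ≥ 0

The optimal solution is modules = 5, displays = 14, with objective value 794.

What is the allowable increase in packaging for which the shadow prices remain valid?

182

Binding constraints: packaging, test. The basis is B = [[3,2],[1,5]] with det 13.
Per unit increase in packaging, x* moves by d = (0.3846, -0.0769).
The basis stays optimal until displays reaches 0; allowable increase = 182 units.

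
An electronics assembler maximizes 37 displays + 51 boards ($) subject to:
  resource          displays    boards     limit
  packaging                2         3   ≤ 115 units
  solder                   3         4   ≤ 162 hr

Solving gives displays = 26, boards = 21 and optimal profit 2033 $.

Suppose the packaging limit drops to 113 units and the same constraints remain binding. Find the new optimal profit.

Check each constraint at x*: packaging 115/115 (tight); solder 162/162 (tight).
From A_Bᵀ y = c: 2·y_packaging + 3·y_solder = 37; 3·y_packaging + 4·y_solder = 51.
Solving: y_packaging = 5, y_solder = 9.
Δz = y_packaging·Δb = 5 × (-2) = -10, so new z* = 2033 − 10 = 2023.

2023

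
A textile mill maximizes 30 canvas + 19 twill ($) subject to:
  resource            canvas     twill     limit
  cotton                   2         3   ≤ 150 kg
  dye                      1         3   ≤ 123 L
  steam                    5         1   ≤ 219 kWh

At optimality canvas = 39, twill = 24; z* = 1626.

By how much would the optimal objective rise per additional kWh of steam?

At the optimum: cotton uses 150 of 150 (binding); dye uses 111 of 123 (slack = 12); steam uses 219 of 219 (binding).
Since dye is not tight, its dual is 0.
The binding rows give the dual system: 2·y_cotton + 5·y_steam = 30 and 3·y_cotton + 1·y_steam = 19.
→ y_cotton = 5 and y_steam = 4.
Shadow price of steam = 4.

4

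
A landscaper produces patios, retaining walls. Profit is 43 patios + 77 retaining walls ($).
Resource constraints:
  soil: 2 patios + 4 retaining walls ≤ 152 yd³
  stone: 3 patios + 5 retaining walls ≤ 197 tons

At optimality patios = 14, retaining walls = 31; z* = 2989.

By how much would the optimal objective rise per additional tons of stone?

9

Check each constraint at x*: soil 152/152 (tight); stone 197/197 (tight).
The binding rows give the dual system: 2·y_soil + 3·y_stone = 43 and 4·y_soil + 5·y_stone = 77.
→ y_soil = 8 and y_stone = 9.
Shadow price of stone = 9.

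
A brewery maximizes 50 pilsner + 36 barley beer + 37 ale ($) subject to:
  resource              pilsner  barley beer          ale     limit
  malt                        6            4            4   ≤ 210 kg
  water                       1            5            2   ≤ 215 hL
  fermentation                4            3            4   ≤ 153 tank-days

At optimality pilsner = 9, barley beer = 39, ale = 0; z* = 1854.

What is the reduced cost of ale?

-7

Binding: malt and fermentation. Non-binding: water (11 unused).
Since water is not tight, its dual is 0.
The binding rows give the dual system: 6·y_malt + 4·y_fermentation = 50 and 4·y_malt + 3·y_fermentation = 36.
Solving: y_malt = 3, y_fermentation = 8.
Reduced cost of ale: c₃ − yᵀa₃ = 37 − (3·4 + 8·4) = 37 − 44 = -7.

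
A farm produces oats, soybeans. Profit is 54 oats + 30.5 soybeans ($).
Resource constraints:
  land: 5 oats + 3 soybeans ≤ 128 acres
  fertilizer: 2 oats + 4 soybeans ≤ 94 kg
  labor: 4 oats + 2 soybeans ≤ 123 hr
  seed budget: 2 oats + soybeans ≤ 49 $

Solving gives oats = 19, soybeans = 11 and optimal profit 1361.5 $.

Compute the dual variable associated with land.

7

At the optimum: land uses 128 of 128 (binding); fertilizer uses 82 of 94 (slack = 12); labor uses 98 of 123 (slack = 25); seed budget uses 49 of 49 (binding).
Since fertilizer, labor are not tight, their duals are 0.
From A_Bᵀ y = c: 5·y_land + 2·y_seed budget = 54; 3·y_land + 1·y_seed budget = 30.5.
→ y_land = 7 and y_seed budget = 9.5.
Shadow price of land = 7.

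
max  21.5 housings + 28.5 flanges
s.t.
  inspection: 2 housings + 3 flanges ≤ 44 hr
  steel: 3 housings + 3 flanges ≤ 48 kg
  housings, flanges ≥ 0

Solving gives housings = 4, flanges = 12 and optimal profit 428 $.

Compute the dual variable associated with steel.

At the optimum: inspection uses 44 of 44 (binding); steel uses 48 of 48 (binding).
The binding rows give the dual system: 2·y_inspection + 3·y_steel = 21.5 and 3·y_inspection + 3·y_steel = 28.5.
Solving: y_inspection = 7, y_steel = 2.5.
Shadow price of steel = 2.5.

2.5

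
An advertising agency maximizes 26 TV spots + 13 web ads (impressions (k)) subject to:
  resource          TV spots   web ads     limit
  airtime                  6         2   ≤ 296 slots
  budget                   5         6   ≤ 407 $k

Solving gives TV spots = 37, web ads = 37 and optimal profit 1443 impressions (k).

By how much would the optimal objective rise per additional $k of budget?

Both airtime and budget are binding at x*.
From A_Bᵀ y = c: 6·y_airtime + 5·y_budget = 26; 2·y_airtime + 6·y_budget = 13.
Solving: y_airtime = 3.5, y_budget = 1.
Shadow price of budget = 1.

1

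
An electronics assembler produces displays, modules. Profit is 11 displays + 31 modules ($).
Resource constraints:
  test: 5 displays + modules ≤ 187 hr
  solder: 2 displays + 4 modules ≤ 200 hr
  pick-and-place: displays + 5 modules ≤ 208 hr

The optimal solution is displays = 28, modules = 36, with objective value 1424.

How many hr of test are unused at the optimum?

11

test used = 5·28 + 1·36 = 176; slack = 187 − 176 = 11.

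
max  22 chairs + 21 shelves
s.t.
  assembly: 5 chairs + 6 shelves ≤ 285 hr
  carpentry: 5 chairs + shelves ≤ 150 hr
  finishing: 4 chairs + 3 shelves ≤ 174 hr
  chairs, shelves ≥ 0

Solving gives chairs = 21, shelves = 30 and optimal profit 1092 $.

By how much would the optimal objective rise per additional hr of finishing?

At the optimum: assembly uses 285 of 285 (binding); carpentry uses 135 of 150 (slack = 15); finishing uses 174 of 174 (binding).
Slack constraints have shadow price 0 (complementary slackness).
The binding rows give the dual system: 5·y_assembly + 4·y_finishing = 22 and 6·y_assembly + 3·y_finishing = 21.
Solving: y_assembly = 2, y_finishing = 3.
Shadow price of finishing = 3.

3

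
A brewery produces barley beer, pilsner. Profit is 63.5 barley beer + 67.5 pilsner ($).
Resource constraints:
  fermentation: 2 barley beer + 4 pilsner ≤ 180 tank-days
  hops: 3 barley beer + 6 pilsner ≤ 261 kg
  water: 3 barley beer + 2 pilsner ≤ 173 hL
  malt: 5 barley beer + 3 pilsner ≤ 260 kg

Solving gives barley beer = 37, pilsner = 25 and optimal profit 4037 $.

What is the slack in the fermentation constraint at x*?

6

fermentation used = 2·37 + 4·25 = 174; slack = 180 − 174 = 6.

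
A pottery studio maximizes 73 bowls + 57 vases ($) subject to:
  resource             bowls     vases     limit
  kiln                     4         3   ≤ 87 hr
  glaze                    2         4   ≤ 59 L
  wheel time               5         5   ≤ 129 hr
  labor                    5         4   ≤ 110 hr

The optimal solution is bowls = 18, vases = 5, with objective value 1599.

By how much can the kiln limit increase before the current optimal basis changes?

Binding constraints: kiln, labor. The basis is B = [[4,3],[5,4]] with det 1.
Per unit increase in kiln, x* moves by d = (4, -5).
The basis stays optimal until vases reaches 0; allowable increase = 1 hr.

1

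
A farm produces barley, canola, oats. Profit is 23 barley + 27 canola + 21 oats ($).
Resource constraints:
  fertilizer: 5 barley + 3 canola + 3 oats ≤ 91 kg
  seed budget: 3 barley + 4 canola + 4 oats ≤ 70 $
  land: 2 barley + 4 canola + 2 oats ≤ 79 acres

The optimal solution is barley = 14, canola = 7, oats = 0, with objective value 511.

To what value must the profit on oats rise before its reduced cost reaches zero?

27

Check each constraint at x*: fertilizer 91/91 (tight); seed budget 70/70 (tight); land 56/79 (slack 23).
Slack constraints have shadow price 0 (complementary slackness).
From A_Bᵀ y = c: 5·y_fertilizer + 3·y_seed budget = 23; 3·y_fertilizer + 4·y_seed budget = 27.
→ y_fertilizer = 1 and y_seed budget = 6.
oats enters the basis when its profit ≥ yᵀa₃ = 1·3 + 6·4 = 27.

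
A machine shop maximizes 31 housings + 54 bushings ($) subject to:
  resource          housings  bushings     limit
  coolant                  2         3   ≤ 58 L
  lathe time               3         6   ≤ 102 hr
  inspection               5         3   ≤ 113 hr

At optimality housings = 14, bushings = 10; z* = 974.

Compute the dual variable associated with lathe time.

At the optimum: coolant uses 58 of 58 (binding); lathe time uses 102 of 102 (binding); inspection uses 100 of 113 (slack = 13).
Slack constraints have shadow price 0 (complementary slackness).
The binding rows give the dual system: 2·y_coolant + 3·y_lathe time = 31 and 3·y_coolant + 6·y_lathe time = 54.
Solving: y_coolant = 8, y_lathe time = 5.
Shadow price of lathe time = 5.

5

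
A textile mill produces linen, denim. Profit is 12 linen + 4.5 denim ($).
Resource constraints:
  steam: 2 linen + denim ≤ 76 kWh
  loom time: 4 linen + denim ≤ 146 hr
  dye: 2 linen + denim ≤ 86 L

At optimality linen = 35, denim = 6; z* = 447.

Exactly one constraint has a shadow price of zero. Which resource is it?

dye

steam: 76/76 (binding)
loom time: 146/146 (binding)
dye: 76/86 (slack 10)
By complementary slackness, a constraint with positive slack has shadow price 0 → dye.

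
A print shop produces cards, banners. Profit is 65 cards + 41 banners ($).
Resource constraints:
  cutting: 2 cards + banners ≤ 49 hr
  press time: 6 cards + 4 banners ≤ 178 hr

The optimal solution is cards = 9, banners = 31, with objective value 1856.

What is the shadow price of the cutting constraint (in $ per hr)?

7

Both cutting and press time are binding at x*.
Dual feasibility on the basic columns requires 2·y_cutting + 6·y_press time = 65, 1·y_cutting + 4·y_press time = 41.
→ y_cutting = 7 and y_press time = 8.5.
Shadow price of cutting = 7.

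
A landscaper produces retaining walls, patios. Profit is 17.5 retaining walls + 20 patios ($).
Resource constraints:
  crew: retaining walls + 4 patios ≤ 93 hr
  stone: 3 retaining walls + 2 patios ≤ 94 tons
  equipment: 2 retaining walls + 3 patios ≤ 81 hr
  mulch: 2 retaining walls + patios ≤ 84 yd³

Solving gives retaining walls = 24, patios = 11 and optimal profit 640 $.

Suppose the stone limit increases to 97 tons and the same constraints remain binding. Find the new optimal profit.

647.5

Check each constraint at x*: crew 68/93 (slack 25); stone 94/94 (tight); equipment 81/81 (tight); mulch 59/84 (slack 25).
By complementary slackness, y = 0 for the non-binding constraints.
From A_Bᵀ y = c: 3·y_stone + 2·y_equipment = 17.5; 2·y_stone + 3·y_equipment = 20.
This yields shadow prices y_stone = 2.5, y_equipment = 5.
Δz = y_stone·Δb = 2.5 × (3) = 7.5, so new z* = 640 + 7.5 = 647.5.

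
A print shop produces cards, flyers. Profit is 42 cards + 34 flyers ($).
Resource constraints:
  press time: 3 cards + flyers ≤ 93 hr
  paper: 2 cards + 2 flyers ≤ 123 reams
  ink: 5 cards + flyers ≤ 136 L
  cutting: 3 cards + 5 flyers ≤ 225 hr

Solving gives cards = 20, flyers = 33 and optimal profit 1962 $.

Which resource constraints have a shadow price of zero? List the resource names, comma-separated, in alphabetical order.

ink, paper

press time: 93/93 (binding)
paper: 106/123 (slack 17)
ink: 133/136 (slack 3)
cutting: 225/225 (binding)
By complementary slackness, a constraint with positive slack has shadow price 0 → ink, paper.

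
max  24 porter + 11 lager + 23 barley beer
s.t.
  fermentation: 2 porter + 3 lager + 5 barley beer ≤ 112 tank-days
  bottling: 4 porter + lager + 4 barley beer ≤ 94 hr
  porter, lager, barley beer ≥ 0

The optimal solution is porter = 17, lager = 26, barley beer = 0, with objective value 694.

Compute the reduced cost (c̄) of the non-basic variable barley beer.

At the optimum: fermentation uses 112 of 112 (binding); bottling uses 94 of 94 (binding).
From A_Bᵀ y = c: 2·y_fermentation + 4·y_bottling = 24; 3·y_fermentation + 1·y_bottling = 11.
Solving: y_fermentation = 2, y_bottling = 5.
Reduced cost of barley beer: c₃ − yᵀa₃ = 23 − (2·5 + 5·4) = 23 − 30 = -7.

-7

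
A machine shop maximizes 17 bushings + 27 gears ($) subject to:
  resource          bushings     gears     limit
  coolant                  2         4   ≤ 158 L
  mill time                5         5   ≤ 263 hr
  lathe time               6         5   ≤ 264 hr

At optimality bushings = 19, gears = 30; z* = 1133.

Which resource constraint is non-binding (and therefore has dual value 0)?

mill time

coolant: 158/158 (binding)
mill time: 245/263 (slack 18)
lathe time: 264/264 (binding)
By complementary slackness, a constraint with positive slack has shadow price 0 → mill time.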